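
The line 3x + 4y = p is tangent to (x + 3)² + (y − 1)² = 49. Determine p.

p = −40 or p = 30

The line touches the circle iff its distance from (−3, 1) is 7:
|3·(−3) + 4·1 − p| / √25 = 7
|p − (−5)| = 7·5, so p = 30 or p = −40.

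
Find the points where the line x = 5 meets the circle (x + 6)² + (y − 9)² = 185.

The line gives x = 5. Substituting into the circle:
y² − 18y + 17 = 0
y = 17 or y = 1, giving (5, 17) and (5, 1).

(5, 1) and (5, 17)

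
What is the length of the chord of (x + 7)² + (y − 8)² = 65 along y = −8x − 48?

Centre (−7, 8), r² = 65. Perpendicular distance d from centre to line = |0| / √65 = 0/√65.
Chord = 2√(r² − d²) = 2·√(65) = 2√65.

2√65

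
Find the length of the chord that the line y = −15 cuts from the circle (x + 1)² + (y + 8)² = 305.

Express y = −15 and substitute into the circle:
x² + 2x − 255 = 0
x = 15 or x = −17, giving (15, −15) and (−17, −15).
|(15, −15) − (−17, −15)| = √((32)² + (0)²) = 32.

32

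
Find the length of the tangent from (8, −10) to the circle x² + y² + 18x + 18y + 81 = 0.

√209

With centre O = (−9, −9), |OP|² = 290 and r² = 81.
By the tangent–radius right angle, tangent length = √(|PO|² − r²) = √209.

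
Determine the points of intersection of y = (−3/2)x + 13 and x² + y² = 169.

(0, 13) and (12, −5)

Substitute y = (26 − 3x)/2:
13x² − 156x = 0  ⟹  x² − 12x = 0
x = 12 or x = 0, giving (12, −5) and (0, 13).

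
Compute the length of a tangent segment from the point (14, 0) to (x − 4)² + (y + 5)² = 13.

The centre is (4, −5) and r = √13. The square of the distance from P to the centre is 100 + 25 = 125.
By the tangent–radius right angle, tangent length = √(|PO|² − r²) = √112 = 4√7.

4√7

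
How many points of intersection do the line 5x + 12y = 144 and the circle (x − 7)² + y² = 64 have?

0

Centre (7, 0), r² = 64. Distance² from centre to line = (−109)²/169 = 11881/169.
Since d² > r², the line lies outside the circle.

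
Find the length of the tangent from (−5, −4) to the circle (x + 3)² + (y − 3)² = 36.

√17

Centre (−3, 3), r² = 36. |PO|² = (−2)² + (−7)² = 53.
By the tangent–radius right angle, tangent length = √(|PO|² − r²) = √17.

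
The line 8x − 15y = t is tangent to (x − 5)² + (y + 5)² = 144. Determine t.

t = −89 or t = 319

Tangency holds when the distance from the centre (5, −5) to the line equals the radius 12:
|8·5 − 15·(−5) − t| / √289 = 12
|t − (115)| = 12·17, so t = 319 or t = −89.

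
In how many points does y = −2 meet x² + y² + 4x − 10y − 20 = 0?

1

Substituting the line into the circle gives x² + 4x + 4 = 0.
Δ = 16 − 16 = 0.
A repeated root: the line is tangent.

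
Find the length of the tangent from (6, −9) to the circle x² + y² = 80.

√37

The centre is (0, 0) and r = 4√5. The square of the distance from P to the centre is 36 + 81 = 117.
The tangent meets the radius at right angles, so tangent² = |PO|² − r² = 117 − 80 = 37.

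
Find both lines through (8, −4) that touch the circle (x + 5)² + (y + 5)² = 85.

6x + 7y = 20 and 7x − 6y = 80

A line y − (−4) = m(x − (8)) is tangent when its distance from (−5, −5) is √85:
(−13m − (−1))² = 85(m² + 1)
42m² − 13m − 42 = 0, so m = −6/7 or m = 7/6.
Through (8, −4) these give 6x + 7y = 20 and 7x − 6y = 80.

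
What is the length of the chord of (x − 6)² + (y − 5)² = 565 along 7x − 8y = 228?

2√113

The distance from (6, 5) to the line is 226/√113, and r² = 565.
Chord = 2√(r² − d²) = 2·√(113) = 2√113.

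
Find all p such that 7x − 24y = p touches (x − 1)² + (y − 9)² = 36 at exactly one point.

p = −359 or p = −59

Tangency holds when the distance from the centre (1, 9) to the line equals the radius 6:
|7·1 − 24·9 − p| / √625 = 6
|p − (−209)| = 6·25, so p = −59 or p = −359.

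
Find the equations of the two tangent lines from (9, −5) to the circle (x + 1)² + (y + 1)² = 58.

Write the tangent as mx − y + (−5 − m·(9)) = 0 and set its distance from the centre to √58:
[m·(−10) − (4)]² = 58(m² + 1)
21m² + 40m − 21 = 0, so m = 3/7 or m = −7/3.
Through (9, −5) these give 3x − 7y = 62 and 7x + 3y = 48.

3x − 7y = 62 and 7x + 3y = 48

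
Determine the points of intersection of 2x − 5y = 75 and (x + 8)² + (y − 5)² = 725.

From the line, y = (−75 + 2x)/5. Substituting:
29x² − 6525 = 0  ⟹  x² − 225 = 0
x = 15 or x = −15, giving (15, −9) and (−15, −21).

(−15, −21) and (15, −9)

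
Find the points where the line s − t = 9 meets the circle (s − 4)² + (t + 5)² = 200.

Substitute t = s − 9:
2s² − 16s − 168 = 0  ⟹  s² − 8s − 84 = 0
s = 14 or s = −6, giving (14, 5) and (−6, −15).

(−6, −15) and (14, 5)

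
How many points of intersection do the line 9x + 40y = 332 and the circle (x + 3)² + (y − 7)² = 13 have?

2

Centre (−3, 7), r² = 13. Distance² from centre to line = (−79)²/1681 = 6241/1681.
Since d² < r², the line cuts the circle twice.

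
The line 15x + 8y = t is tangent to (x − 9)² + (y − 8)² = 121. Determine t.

Tangency holds when the distance from the centre (9, 8) to the line equals the radius 11:
|15·9 + 8·8 − t| / √289 = 11
|t − (199)| = 11·17, so t = 386 or t = 12.

t = 12 or t = 386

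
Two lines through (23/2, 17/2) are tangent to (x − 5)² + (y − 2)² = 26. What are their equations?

Write the tangent as mx − y + (17/2 − m·(23/2)) = 0 and set its distance from the centre to √26:
(−13/2m − (−13/2))² = 26(m² + 1)
5m² − 26m + 5 = 0, so m = 1/5 or m = 5.
Through (23/2, 17/2) these give x − 5y = −31 and 5x − y = 49.

x − 5y = −31 and 5x − y = 49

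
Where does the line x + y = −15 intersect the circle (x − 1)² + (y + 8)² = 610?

(−20, 5) and (14, −29)

From the line, y = −x − 15. Substituting:
2x² + 12x − 560 = 0  ⟹  x² + 6x − 280 = 0
x = 14 or x = −20, giving (14, −29) and (−20, 5).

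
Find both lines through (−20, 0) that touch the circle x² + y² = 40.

Write the tangent as mx − y + (0 − m·(−20)) = 0 and set its distance from the centre to 2√10:
[m·(20) − (0)]² = 40(m² + 1)
9m² − 1 = 0, so m = −1/3 or m = 1/3.
Through (−20, 0) these give x + 3y = −20 and x − 3y = −20.

x + 3y = −20 and x − 3y = −20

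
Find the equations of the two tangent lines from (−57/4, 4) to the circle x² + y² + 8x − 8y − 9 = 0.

Let a tangent through (−57/4, 4) have slope m. Its distance from (−4, 4) must equal √41:
[m·(41/4) − (0)]² = 41(m² + 1)
25m² − 16 = 0, so m = 4/5 or m = −4/5.
Through (−57/4, 4) these give 4x − 5y = −77 and 4x + 5y = −37.

4x − 5y = −77 and 4x + 5y = −37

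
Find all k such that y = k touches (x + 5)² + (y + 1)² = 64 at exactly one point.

The line touches the circle iff its distance from (−5, −1) is 8:
|0·(−5) + 1·(−1) − k| / √1 = 8
|k − (−1)| = 8, so k = 7 or k = −9.

k = −9 or k = 7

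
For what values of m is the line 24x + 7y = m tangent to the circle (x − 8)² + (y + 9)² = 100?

m = −121 or m = 379

For a tangent, require d(centre, line) = r = 10.
|24·8 + 7·(−9) − m| / √625 = 10
|m − (129)| = 10·25, so m = 379 or m = −121.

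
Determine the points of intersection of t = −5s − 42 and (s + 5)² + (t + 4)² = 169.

(−10, 8) and (−5, −17)

From the line, t = −5s − 42. Substituting:
26s² + 390s + 1300 = 0  ⟹  s² + 15s + 50 = 0
s = −5 or s = −10, giving (−5, −17) and (−10, 8).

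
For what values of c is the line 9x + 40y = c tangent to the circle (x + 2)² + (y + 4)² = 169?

c = −711 or c = 355

For a tangent, require d(centre, line) = r = 13.
|9·(−2) + 40·(−4) − c| / √1681 = 13
|c − (−178)| = 13·41, so c = 355 or c = −711.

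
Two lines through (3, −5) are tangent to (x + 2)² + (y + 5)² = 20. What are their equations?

2x − y = 11 and 2x + y = 1

Let a tangent through (3, −5) have slope m. Its distance from (−2, −5) must equal 2√5:
[m·(−5) − (0)]² = 20(m² + 1)
m² − 4 = 0, so m = 2 or m = −2.
With m = 2: 2x − y = 11. With m = −2: 2x + y = 1.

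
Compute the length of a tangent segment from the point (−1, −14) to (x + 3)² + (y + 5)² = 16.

√69

The centre is (−3, −5) and r = 4. The square of the distance from P to the centre is 4 + 81 = 85.
Power of the point: PT² = |PO|² − r² = 69, so PT = √69.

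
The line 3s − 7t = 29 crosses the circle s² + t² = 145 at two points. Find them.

(−9, −8) and (12, 1)

Express t = (−29 + 3s)/7 and substitute into the circle:
58s² − 174s − 6264 = 0  ⟹  s² − 3s − 108 = 0
s = 12 or s = −9, giving (12, 1) and (−9, −8).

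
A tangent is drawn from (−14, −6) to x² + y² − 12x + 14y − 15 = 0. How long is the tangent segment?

√301

The centre is (6, −7) and r = 10. The square of the distance from P to the centre is 400 + 1 = 401.
By the tangent–radius right angle, tangent length = √(|PO|² − r²) = √301.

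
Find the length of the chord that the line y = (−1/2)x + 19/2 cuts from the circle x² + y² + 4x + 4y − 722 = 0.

22√5

The distance from (−2, −2) to the line is 25/√5, and r² = 730.
Half the chord is √(r² − d²) = √(605), so the full chord is 22√5.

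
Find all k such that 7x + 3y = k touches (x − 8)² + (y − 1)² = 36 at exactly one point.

The line touches the circle iff its distance from (8, 1) is 6:
|7·8 + 3·1 − k| / √58 = 6
|k − (59)| = 6√58.

k = 59 ± 6√58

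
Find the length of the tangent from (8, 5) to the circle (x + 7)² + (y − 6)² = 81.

√145

With centre O = (−7, 6), |OP|² = 226 and r² = 81.
Power of the point: PT² = |PO|² − r² = 145, so PT = √145.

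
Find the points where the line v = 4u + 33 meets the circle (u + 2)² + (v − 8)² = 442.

Express v = 4u + 33 and substitute into the circle:
17u² + 204u + 187 = 0  ⟹  u² + 12u + 11 = 0
u = −1 or u = −11, giving (−1, 29) and (−11, −11).

(−11, −11) and (−1, 29)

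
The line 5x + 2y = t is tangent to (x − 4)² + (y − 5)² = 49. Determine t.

Tangency holds when the distance from the centre (4, 5) to the line equals the radius 7:
|5·4 + 2·5 − t| / √29 = 7
|t − (30)| = 7√29.

t = 30 ± 7√29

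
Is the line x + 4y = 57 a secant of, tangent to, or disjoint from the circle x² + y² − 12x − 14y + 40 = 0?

secant

Substituting the line into the circle gives 17x² − 250x + 697 = 0.
Δ = 62500 − 47396 = 15104.
Two real roots: the line is a secant.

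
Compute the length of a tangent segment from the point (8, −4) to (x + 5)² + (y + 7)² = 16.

With centre O = (−5, −7), |OP|² = 178 and r² = 16.
By the tangent–radius right angle, tangent length = √(|PO|² − r²) = √162 = 9√2.

9√2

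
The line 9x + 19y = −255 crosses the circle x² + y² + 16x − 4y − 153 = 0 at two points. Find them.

(−22, −3) and (−3, −12)

Substitute y = (−255 − 9x)/19:
442x² + 11050x + 29172 = 0  ⟹  x² + 25x + 66 = 0
x = −3 or x = −22, giving (−3, −12) and (−22, −3).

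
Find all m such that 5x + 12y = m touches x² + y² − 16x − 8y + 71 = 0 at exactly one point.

m = 49 or m = 127

For a tangent, require d(centre, line) = r = 3.
|5·8 + 12·4 − m| / √169 = 3
|m − (88)| = 3·13, so m = 127 or m = 49.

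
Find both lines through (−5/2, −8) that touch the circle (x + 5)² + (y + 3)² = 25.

y = −8 and 4x − 3y = 14

Let a tangent through (−5/2, −8) have slope m. Its distance from (−5, −3) must equal 5:
[m·(−5/2) − (5)]² = 25(m² + 1)
3m² − 4m = 0, so m = 0 or m = 4/3.
Through (−5/2, −8) these give y = −8 and 4x − 3y = 14.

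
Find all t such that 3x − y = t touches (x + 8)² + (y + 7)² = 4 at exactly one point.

t = −17 ± 2√10

The line touches the circle iff its distance from (−8, −7) is 2:
|3·(−8) − 1·(−7) − t| / √10 = 2
|t − (−17)| = 2√10.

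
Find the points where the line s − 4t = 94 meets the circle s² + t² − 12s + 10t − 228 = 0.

(6, −22) and (14, −20)

Express t = (−94 + s)/4 and substitute into the circle:
17s² − 340s + 1428 = 0  ⟹  s² − 20s + 84 = 0
s = 14 or s = 6, giving (14, −20) and (6, −22).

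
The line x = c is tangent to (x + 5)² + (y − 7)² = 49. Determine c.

c = −12 or c = 2

For a tangent, require d(centre, line) = r = 7.
|1·(−5) + 0·7 − c| / √1 = 7
|c − (−5)| = 7, so c = 2 or c = −12.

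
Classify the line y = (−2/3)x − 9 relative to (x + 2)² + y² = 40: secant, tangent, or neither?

Centre (−2, 0), r² = 40. Distance² from centre to line = (23)²/13 = 529/13.
Since d² > r², the line lies outside the circle.

neither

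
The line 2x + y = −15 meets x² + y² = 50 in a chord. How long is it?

2√5

Substitute y = −2x − 15:
5x² + 60x + 175 = 0  ⟹  x² + 12x + 35 = 0
x = −5 or x = −7, giving (−5, −5) and (−7, −1).
Chord length = distance between (−5, −5) and (−7, −1) = √20 = 2√5.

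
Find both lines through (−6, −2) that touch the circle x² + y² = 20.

x + 2y = −10 and 2x − y = −10

A line y − (−2) = m(x − (−6)) is tangent when its distance from (0, 0) is 2√5:
[m·(6) − (2)]² = 20(m² + 1)
2m² − 3m − 2 = 0, so m = −1/2 or m = 2.
With m = −1/2: x + 2y = −10. With m = 2: 2x − y = −10.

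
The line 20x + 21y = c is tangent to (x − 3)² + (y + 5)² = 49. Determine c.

Tangency holds when the distance from the centre (3, −5) to the line equals the radius 7:
|20·3 + 21·(−5) − c| / √841 = 7
|c − (−45)| = 7·29, so c = 158 or c = −248.

c = −248 or c = 158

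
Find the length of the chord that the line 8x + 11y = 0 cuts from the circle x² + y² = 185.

2√185

Express y = (−8x)/11 and substitute into the circle:
185x² − 22385 = 0  ⟹  x² − 121 = 0
x = 11 or x = −11, giving (11, −8) and (−11, 8).
|(11, −8) − (−11, 8)| = √((22)² + (−16)²) = 2√185.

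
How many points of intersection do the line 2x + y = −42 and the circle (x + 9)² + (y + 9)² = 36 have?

0

Centre (−9, −9), r² = 36. Distance² from centre to line = (15)²/5 = 45.
Since d² > r², the line lies outside the circle.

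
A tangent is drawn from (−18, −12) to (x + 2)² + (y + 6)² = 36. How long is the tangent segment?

16

Centre (−2, −6), r² = 36. |PO|² = (−16)² + (−6)² = 292.
By the tangent–radius right angle, tangent length = √(|PO|² − r²) = √256 = 16.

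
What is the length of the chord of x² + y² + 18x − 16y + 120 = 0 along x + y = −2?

Centre (−9, 8), r² = 25. Perpendicular distance d from centre to line = |1| / √2 = 1/√2.
Chord = 2√(r² − d²) = 2·√(49/2) = 7√2.

7√2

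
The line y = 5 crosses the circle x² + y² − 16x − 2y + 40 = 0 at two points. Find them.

(5, 5) and (11, 5)

Express y = 5 and substitute into the circle:
x² − 16x + 55 = 0
x = 11 or x = 5, giving (11, 5) and (5, 5).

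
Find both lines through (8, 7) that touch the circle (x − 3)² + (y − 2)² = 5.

2x − y = 9 and x − 2y = −6

Write the tangent as mx − y + (7 − m·(8)) = 0 and set its distance from the centre to √5:
[m·(−5) − (−5)]² = 5(m² + 1)
2m² − 5m + 2 = 0, so m = 2 or m = 1/2.
Through (8, 7) these give 2x − y = 9 and x − 2y = −6.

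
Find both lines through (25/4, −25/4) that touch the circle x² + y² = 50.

Write the tangent as mx − y + (−25/4 − m·(25/4)) = 0 and set its distance from the centre to 5√2:
(−25/4m − (25/4))² = 50(m² + 1)
7m² − 50m + 7 = 0, so m = 7 or m = 1/7.
Through (25/4, −25/4) these give 7x − y = 50 and x − 7y = 50.

7x − y = 50 and x − 7y = 50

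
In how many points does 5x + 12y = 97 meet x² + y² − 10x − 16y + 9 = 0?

Substituting the line into the circle gives 169x² − 1450x − 7919 = 0.
Δ = 2102500 − (−5353244) = 7455744.
Two real roots: the line is a secant.

2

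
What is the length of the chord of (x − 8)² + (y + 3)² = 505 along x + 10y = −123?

Centre (8, −3), r² = 505. Perpendicular distance d from centre to line = |101| / √101 = 101/√101.
Half the chord is √(r² − d²) = √(404), so the full chord is 4√101.

4√101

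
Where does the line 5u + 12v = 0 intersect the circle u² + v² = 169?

(−12, 5) and (12, −5)

From the line, v = (−5u)/12. Substituting:
169u² − 24336 = 0  ⟹  u² − 144 = 0
u = 12 or u = −12, giving (12, −5) and (−12, 5).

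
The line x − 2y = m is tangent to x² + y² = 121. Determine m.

Tangency holds when the distance from the centre (0, 0) to the line equals the radius 11:
|1·0 − 2·0 − m| / √5 = 11
|m| = 11√5.

m = ±11√5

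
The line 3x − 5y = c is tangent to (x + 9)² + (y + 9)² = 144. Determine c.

c = 18 ± 12√34

The line touches the circle iff its distance from (−9, −9) is 12:
|3·(−9) − 5·(−9) − c| / √34 = 12
|c − (18)| = 12√34.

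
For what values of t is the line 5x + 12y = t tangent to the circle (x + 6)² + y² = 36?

Tangency holds when the distance from the centre (−6, 0) to the line equals the radius 6:
|5·(−6) + 12·0 − t| / √169 = 6
|t − (−30)| = 6·13, so t = 48 or t = −108.

t = −108 or t = 48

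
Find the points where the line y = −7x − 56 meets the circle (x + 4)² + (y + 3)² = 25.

From the line, y = −7x − 56. Substituting:
50x² + 750x + 2800 = 0  ⟹  x² + 15x + 56 = 0
x = −7 or x = −8, giving (−7, −7) and (−8, 0).

(−8, 0) and (−7, −7)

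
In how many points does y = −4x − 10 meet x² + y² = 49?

2

d² = (4·0 + 1·0 − (−10))²/17 = 100/17; r² = 49.
Since d² < r², the line cuts the circle twice.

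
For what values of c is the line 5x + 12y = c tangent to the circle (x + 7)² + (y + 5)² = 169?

c = −264 or c = 74

Tangency holds when the distance from the centre (−7, −5) to the line equals the radius 13:
|5·(−7) + 12·(−5) − c| / √169 = 13
|c − (−95)| = 13·13, so c = 74 or c = −264.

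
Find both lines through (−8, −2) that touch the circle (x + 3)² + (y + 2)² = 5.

Let a tangent through (−8, −2) have slope m. Its distance from (−3, −2) must equal √5:
[m·(5) − (0)]² = 5(m² + 1)
4m² − 1 = 0, so m = −1/2 or m = 1/2.
With m = −1/2: x + 2y = −12. With m = 1/2: x − 2y = −4.

x + 2y = −12 and x − 2y = −4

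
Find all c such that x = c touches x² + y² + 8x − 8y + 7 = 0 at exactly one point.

The line touches the circle iff its distance from (−4, 4) is 5:
|1·(−4) + 0·4 − c| / √1 = 5
|c − (−4)| = 5, so c = 1 or c = −9.

c = −9 or c = 1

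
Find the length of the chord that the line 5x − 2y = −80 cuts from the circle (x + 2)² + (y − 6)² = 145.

Centre (−2, 6), r² = 145. Perpendicular distance d from centre to line = |58| / √29 = 58/√29.
Half the chord is √(r² − d²) = √(29), so the full chord is 2√29.

2√29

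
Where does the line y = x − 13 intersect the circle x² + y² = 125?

(2, −11) and (11, −2)

Express y = x − 13 and substitute into the circle:
2x² − 26x + 44 = 0  ⟹  x² − 13x + 22 = 0
x = 11 or x = 2, giving (11, −2) and (2, −11).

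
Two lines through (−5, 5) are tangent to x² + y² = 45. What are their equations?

2x − y = −15 and x − 2y = −15

Let a tangent through (−5, 5) have slope m. Its distance from (0, 0) must equal 3√5:
[m·(5) − (−5)]² = 45(m² + 1)
2m² − 5m + 2 = 0, so m = 2 or m = 1/2.
With m = 2: 2x − y = −15. With m = 1/2: x − 2y = −15.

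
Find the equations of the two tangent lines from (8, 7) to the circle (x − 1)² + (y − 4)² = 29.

Let a tangent through (8, 7) have slope m. Its distance from (1, 4) must equal √29:
[m·(−7) − (−3)]² = 29(m² + 1)
10m² − 21m − 10 = 0, so m = 5/2 or m = −2/5.
Through (8, 7) these give 5x − 2y = 26 and 2x + 5y = 51.

5x − 2y = 26 and 2x + 5y = 51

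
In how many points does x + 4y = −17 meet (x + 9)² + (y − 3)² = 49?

Substituting the line into the circle gives 17x² + 346x + 1353 = 0.
Discriminant = (346)² − 4·17·(1353) = 27712 > 0.
Two real roots: the line is a secant.

2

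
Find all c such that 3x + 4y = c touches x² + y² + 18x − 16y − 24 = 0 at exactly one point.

Tangency holds when the distance from the centre (−9, 8) to the line equals the radius 13:
|3·(−9) + 4·8 − c| / √25 = 13
|c − (5)| = 13·5, so c = 70 or c = −60.

c = −60 or c = 70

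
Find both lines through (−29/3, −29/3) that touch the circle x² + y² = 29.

Let a tangent through (−29/3, −29/3) have slope m. Its distance from (0, 0) must equal √29:
[m·(29/3) − (29/3)]² = 29(m² + 1)
10m² − 29m + 10 = 0, so m = 2/5 or m = 5/2.
Through (−29/3, −29/3) these give 2x − 5y = 29 and 5x − 2y = −29.

2x − 5y = 29 and 5x − 2y = −29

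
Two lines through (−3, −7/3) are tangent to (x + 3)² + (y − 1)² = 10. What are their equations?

x + 3y = −10 and x − 3y = 4

A line y − (−7/3) = m(x − (−3)) is tangent when its distance from (−3, 1) is √10:
[m·(0) − (10/3)]² = 10(m² + 1)
9m² − 1 = 0, so m = −1/3 or m = 1/3.
With m = −1/3: x + 3y = −10. With m = 1/3: x − 3y = 4.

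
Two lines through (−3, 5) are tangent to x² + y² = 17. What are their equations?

Write the tangent as mx − y + (5 − m·(−3)) = 0 and set its distance from the centre to √17:
[m·(3) − (−5)]² = 17(m² + 1)
4m² − 15m − 4 = 0, so m = 4 or m = −1/4.
Through (−3, 5) these give 4x − y = −17 and x + 4y = 17.

4x − y = −17 and x + 4y = 17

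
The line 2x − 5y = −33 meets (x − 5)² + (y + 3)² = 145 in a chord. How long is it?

Substitute y = (33 + 2x)/5:
29x² − 58x − 696 = 0  ⟹  x² − 2x − 24 = 0
x = 6 or x = −4, giving (6, 9) and (−4, 5).
|(6, 9) − (−4, 5)| = √((10)² + (4)²) = 2√29.

2√29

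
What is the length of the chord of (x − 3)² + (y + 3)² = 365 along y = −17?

Centre (3, −3), r² = 365. Perpendicular distance d from centre to line = |14| / √1 = 14.
Chord = 2√(r² − d²) = 2·√(169) = 26.

26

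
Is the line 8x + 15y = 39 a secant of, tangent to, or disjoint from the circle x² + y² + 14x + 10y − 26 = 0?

tangent

Substituting the line into the circle gives 289x² + 1326x + 1521 = 0.
Discriminant = (1326)² − 4·289·(1521) = 0.
A repeated root: the line is tangent.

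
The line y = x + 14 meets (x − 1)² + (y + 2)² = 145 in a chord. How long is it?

Substitute y = x + 14:
2x² + 30x + 112 = 0  ⟹  x² + 15x + 56 = 0
x = −7 or x = −8, giving (−7, 7) and (−8, 6).
Chord length = distance between (−7, 7) and (−8, 6) = √2 = √2.

√2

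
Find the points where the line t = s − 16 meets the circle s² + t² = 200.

(2, −14) and (14, −2)

From the line, t = s − 16. Substituting:
2s² − 32s + 56 = 0  ⟹  s² − 16s + 28 = 0
s = 14 or s = 2, giving (14, −2) and (2, −14).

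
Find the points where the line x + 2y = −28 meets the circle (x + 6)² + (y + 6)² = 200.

(−20, −4) and (4, −16)

From the line, y = (−28 − x)/2. Substituting:
5x² + 80x − 400 = 0  ⟹  x² + 16x − 80 = 0
x = 4 or x = −20, giving (4, −16) and (−20, −4).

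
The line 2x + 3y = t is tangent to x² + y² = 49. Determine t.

The line touches the circle iff its distance from (0, 0) is 7:
|2·0 + 3·0 − t| / √13 = 7
|t| = 7√13.

t = ±7√13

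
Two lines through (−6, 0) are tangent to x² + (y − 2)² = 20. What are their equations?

Let a tangent through (−6, 0) have slope m. Its distance from (0, 2) must equal 2√5:
(6m − (2))² = 20(m² + 1)
2m² − 3m − 2 = 0, so m = 2 or m = −1/2.
With m = 2: 2x − y = −12. With m = −1/2: x + 2y = −6.

2x − y = −12 and x + 2y = −6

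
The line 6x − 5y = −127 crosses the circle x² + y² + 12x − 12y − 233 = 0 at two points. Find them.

(−22, −1) and (−2, 23)

From the line, y = (127 + 6x)/5. Substituting:
61x² + 1464x + 2684 = 0  ⟹  x² + 24x + 44 = 0
x = −2 or x = −22, giving (−2, 23) and (−22, −1).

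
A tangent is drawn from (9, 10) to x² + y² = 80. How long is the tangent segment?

√101

Centre (0, 0), r² = 80. |PO|² = (9)² + (10)² = 181.
Power of the point: PT² = |PO|² − r² = 101, so PT = √101.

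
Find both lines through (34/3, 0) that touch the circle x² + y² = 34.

Let a tangent through (34/3, 0) have slope m. Its distance from (0, 0) must equal √34:
[m·(−34/3) − (0)]² = 34(m² + 1)
25m² − 9 = 0, so m = −3/5 or m = 3/5.
With m = −3/5: 3x + 5y = 34. With m = 3/5: 3x − 5y = 34.

3x + 5y = 34 and 3x − 5y = 34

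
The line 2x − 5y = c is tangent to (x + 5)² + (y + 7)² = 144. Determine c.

c = 25 ± 12√29

Tangency holds when the distance from the centre (−5, −7) to the line equals the radius 12:
|2·(−5) − 5·(−7) − c| / √29 = 12
|c − (25)| = 12√29.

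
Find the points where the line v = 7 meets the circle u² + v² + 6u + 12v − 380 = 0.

Substitute v = 7:
u² + 6u − 247 = 0
u = 13 or u = −19, giving (13, 7) and (−19, 7).

(−19, 7) and (13, 7)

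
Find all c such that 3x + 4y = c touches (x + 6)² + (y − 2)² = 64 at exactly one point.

c = −50 or c = 30

The line touches the circle iff its distance from (−6, 2) is 8:
|3·(−6) + 4·2 − c| / √25 = 8
|c − (−10)| = 8·5, so c = 30 or c = −50.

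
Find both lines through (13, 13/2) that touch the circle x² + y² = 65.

A line y − (13/2) = m(x − (13)) is tangent when its distance from (0, 0) is √65:
(−13m − (−13/2))² = 65(m² + 1)
32m² − 52m − 7 = 0, so m = 7/4 or m = −1/8.
Through (13, 13/2) these give 7x − 4y = 65 and x + 8y = 65.

7x − 4y = 65 and x + 8y = 65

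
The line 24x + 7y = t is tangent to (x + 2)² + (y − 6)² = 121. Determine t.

t = −281 or t = 269

Tangency holds when the distance from the centre (−2, 6) to the line equals the radius 11:
|24·(−2) + 7·6 − t| / √625 = 11
|t − (−6)| = 11·25, so t = 269 or t = −281.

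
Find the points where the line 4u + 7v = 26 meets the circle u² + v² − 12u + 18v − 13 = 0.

(3, 2) and (17, −6)

Express v = (26 − 4u)/7 and substitute into the circle:
65u² − 1300u + 3315 = 0  ⟹  u² − 20u + 51 = 0
u = 17 or u = 3, giving (17, −6) and (3, 2).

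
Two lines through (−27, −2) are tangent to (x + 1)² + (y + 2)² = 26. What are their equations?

x + 5y = −37 and x − 5y = −17

Write the tangent as mx − y + (−2 − m·(−27)) = 0 and set its distance from the centre to √26:
[m·(26) − (0)]² = 26(m² + 1)
25m² − 1 = 0, so m = −1/5 or m = 1/5.
With m = −1/5: x + 5y = −37. With m = 1/5: x − 5y = −17.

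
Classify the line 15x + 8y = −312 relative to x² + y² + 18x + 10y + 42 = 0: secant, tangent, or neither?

Substituting the line into the circle gives 289x² + 9312x + 75072 = 0.
Discriminant = (9312)² − 4·289·(75072) = −69888 < 0.
No real roots: the line does not meet the circle.

neither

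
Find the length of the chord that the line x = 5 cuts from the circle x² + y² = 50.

Centre (0, 0), r² = 50. Perpendicular distance d from centre to line = |−5| / √1 = 5.
Chord = 2√(r² − d²) = 2·√(25) = 10.

10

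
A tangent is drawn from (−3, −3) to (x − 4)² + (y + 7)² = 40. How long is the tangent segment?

5

The centre is (4, −7) and r = 2√10. The square of the distance from P to the centre is 49 + 16 = 65.
Power of the point: PT² = |PO|² − r² = 25, so PT = 5.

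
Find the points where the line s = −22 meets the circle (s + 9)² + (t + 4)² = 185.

(−22, −8) and (−22, 0)

The line gives s = −22. Substituting into the circle:
t² + 8t = 0
t = 0 or t = −8, giving (−22, 0) and (−22, −8).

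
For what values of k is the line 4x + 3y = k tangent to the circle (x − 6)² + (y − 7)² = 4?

For a tangent, require d(centre, line) = r = 2.
|4·6 + 3·7 − k| / √25 = 2
|k − (45)| = 2·5, so k = 55 or k = 35.

k = 35 or k = 55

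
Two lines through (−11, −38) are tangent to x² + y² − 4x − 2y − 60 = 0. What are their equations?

8x − y = −50 and 7x − 4y = 75

A line y − (−38) = m(x − (−11)) is tangent when its distance from (2, 1) is √65:
(13m − (39))² = 65(m² + 1)
4m² − 39m + 56 = 0, so m = 8 or m = 7/4.
Through (−11, −38) these give 8x − y = −50 and 7x − 4y = 75.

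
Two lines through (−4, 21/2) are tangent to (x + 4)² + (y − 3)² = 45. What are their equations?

Write the tangent as mx − y + (21/2 − m·(−4)) = 0 and set its distance from the centre to 3√5:
(0m − (−15/2))² = 45(m² + 1)
4m² − 1 = 0, so m = 1/2 or m = −1/2.
With m = 1/2: x − 2y = −25. With m = −1/2: x + 2y = 17.

x − 2y = −25 and x + 2y = 17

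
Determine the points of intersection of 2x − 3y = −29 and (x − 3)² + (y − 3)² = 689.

From the line, y = (29 + 2x)/3. Substituting:
13x² + 26x − 5720 = 0  ⟹  x² + 2x − 440 = 0
x = 20 or x = −22, giving (20, 23) and (−22, −5).

(−22, −5) and (20, 23)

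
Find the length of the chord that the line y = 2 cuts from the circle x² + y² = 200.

28

From the line, y = 2. Substituting:
x² − 196 = 0
x = 14 or x = −14, giving (14, 2) and (−14, 2).
|(14, 2) − (−14, 2)| = √((28)² + (0)²) = 28.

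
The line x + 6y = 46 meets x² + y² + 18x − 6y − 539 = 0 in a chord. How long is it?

8√37

Centre (−9, 3), r² = 629. Perpendicular distance d from centre to line = |−37| / √37 = 37/√37.
Half the chord is √(r² − d²) = √(592), so the full chord is 8√37.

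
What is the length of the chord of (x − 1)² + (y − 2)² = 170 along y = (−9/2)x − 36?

2√85

From the line, y = (−72 − 9x)/2. Substituting:
85x² + 1360x + 5100 = 0  ⟹  x² + 16x + 60 = 0
x = −6 or x = −10, giving (−6, −9) and (−10, 9).
|(−6, −9) − (−10, 9)| = √((4)² + (−18)²) = 2√85.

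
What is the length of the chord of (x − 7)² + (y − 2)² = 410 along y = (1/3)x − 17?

8√10

Centre (7, 2), r² = 410. Perpendicular distance d from centre to line = |−50| / √10 = 50/√10.
Chord = 2√(r² − d²) = 2·√(160) = 8√10.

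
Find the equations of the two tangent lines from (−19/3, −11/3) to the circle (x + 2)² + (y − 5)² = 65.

Write the tangent as mx − y + (−11/3 − m·(−19/3)) = 0 and set its distance from the centre to √65:
[m·(13/3) − (26/3)]² = 65(m² + 1)
32m² + 52m − 7 = 0, so m = −7/4 or m = 1/8.
With m = −7/4: 7x + 4y = −59. With m = 1/8: x − 8y = 23.

7x + 4y = −59 and x − 8y = 23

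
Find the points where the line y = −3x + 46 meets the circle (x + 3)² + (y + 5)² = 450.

(12, 10) and (18, −8)

Substitute y = −3x + 46:
10x² − 300x + 2160 = 0  ⟹  x² − 30x + 216 = 0
x = 18 or x = 12, giving (18, −8) and (12, 10).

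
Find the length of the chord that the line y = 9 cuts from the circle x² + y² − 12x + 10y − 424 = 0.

Express y = 9 and substitute into the circle:
x² − 12x − 253 = 0
x = 23 or x = −11, giving (23, 9) and (−11, 9).
Chord length = distance between (23, 9) and (−11, 9) = √1156 = 34.

34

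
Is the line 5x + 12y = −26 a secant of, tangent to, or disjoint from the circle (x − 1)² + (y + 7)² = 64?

Substituting the line into the circle gives 169x² − 868x − 5708 = 0.
Discriminant = (−868)² − 4·169·(−5708) = 4612032 > 0.
Two real roots: the line is a secant.

secant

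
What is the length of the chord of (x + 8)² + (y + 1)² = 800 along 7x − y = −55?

40√2

Centre (−8, −1), r² = 800. Perpendicular distance d from centre to line = |0| / √50 = 0/√50.
Chord = 2√(r² − d²) = 2·√(800) = 40√2.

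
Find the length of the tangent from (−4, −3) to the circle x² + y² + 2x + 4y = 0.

Centre (−1, −2), r² = 5. |PO|² = (−3)² + (−1)² = 10.
By the tangent–radius right angle, tangent length = √(|PO|² − r²) = √5.

√5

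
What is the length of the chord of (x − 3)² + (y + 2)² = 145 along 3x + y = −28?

3√10

From the line, y = −3x − 28. Substituting:
10x² + 150x + 540 = 0  ⟹  x² + 15x + 54 = 0
x = −6 or x = −9, giving (−6, −10) and (−9, −1).
Chord length = distance between (−6, −10) and (−9, −1) = √90 = 3√10.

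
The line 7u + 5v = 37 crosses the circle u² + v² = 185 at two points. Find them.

From the line, v = (37 − 7u)/5. Substituting:
74u² − 518u − 3256 = 0  ⟹  u² − 7u − 44 = 0
u = 11 or u = −4, giving (11, −8) and (−4, 13).

(−4, 13) and (11, −8)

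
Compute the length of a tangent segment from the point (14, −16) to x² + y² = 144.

With centre O = (0, 0), |OP|² = 452 and r² = 144.
The tangent meets the radius at right angles, so tangent² = |PO|² − r² = 452 − 144 = 308.

2√77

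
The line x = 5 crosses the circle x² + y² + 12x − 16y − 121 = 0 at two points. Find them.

The line gives x = 5. Substituting into the circle:
y² − 16y − 36 = 0
y = 18 or y = −2, giving (5, 18) and (5, −2).

(5, −2) and (5, 18)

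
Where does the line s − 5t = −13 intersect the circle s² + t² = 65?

(−8, 1) and (7, 4)

Substitute t = (13 + s)/5:
26s² + 26s − 1456 = 0  ⟹  s² + s − 56 = 0
s = 7 or s = −8, giving (7, 4) and (−8, 1).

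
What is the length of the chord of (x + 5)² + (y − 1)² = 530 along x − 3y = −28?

Express y = (28 + x)/3 and substitute into the circle:
10x² + 140x − 3920 = 0  ⟹  x² + 14x − 392 = 0
x = 14 or x = −28, giving (14, 14) and (−28, 0).
|(14, 14) − (−28, 0)| = √((42)² + (14)²) = 14√10.

14√10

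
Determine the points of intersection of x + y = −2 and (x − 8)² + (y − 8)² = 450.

(−13, 11) and (11, −13)

Substitute y = −x − 2:
2x² + 4x − 286 = 0  ⟹  x² + 2x − 143 = 0
x = 11 or x = −13, giving (11, −13) and (−13, 11).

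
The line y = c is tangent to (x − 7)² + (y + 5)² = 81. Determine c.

c = −14 or c = 4

The line touches the circle iff its distance from (7, −5) is 9:
|0·7 + 1·(−5) − c| / √1 = 9
|c − (−5)| = 9, so c = 4 or c = −14.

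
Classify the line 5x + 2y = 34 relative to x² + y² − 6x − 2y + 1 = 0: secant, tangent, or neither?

Substituting the line into the circle gives 29x² − 344x + 1024 = 0.
Δ = 118336 − 118784 = −448.
No real roots: the line does not meet the circle.

neither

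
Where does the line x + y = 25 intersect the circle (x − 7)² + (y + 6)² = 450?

(10, 15) and (28, −3)

From the line, y = −x + 25. Substituting:
2x² − 76x + 560 = 0  ⟹  x² − 38x + 280 = 0
x = 28 or x = 10, giving (28, −3) and (10, 15).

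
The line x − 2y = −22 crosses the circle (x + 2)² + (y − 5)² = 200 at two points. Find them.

Express y = (22 + x)/2 and substitute into the circle:
5x² + 40x − 640 = 0  ⟹  x² + 8x − 128 = 0
x = 8 or x = −16, giving (8, 15) and (−16, 3).

(−16, 3) and (8, 15)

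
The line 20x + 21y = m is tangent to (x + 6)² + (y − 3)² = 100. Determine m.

m = −347 or m = 233

Tangency holds when the distance from the centre (−6, 3) to the line equals the radius 10:
|20·(−6) + 21·3 − m| / √841 = 10
|m − (−57)| = 10·29, so m = 233 or m = −347.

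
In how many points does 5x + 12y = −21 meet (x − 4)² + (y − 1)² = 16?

Substituting the line into the circle gives 169x² − 822x + 1089 = 0.
Discriminant = (−822)² − 4·169·(1089) = −60480 < 0.
No real roots: the line does not meet the circle.

0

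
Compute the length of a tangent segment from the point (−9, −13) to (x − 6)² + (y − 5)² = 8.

√541

Centre (6, 5), r² = 8. |PO|² = (−15)² + (−18)² = 549.
By the tangent–radius right angle, tangent length = √(|PO|² − r²) = √541.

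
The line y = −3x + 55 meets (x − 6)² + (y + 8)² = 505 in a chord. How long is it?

Centre (6, −8), r² = 505. Perpendicular distance d from centre to line = |−45| / √10 = 45/√10.
Chord = 2√(r² − d²) = 2·√(605/2) = 11√10.

11√10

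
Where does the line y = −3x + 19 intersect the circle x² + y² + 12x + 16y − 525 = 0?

Substitute y = −3x + 19:
10x² − 150x + 140 = 0  ⟹  x² − 15x + 14 = 0
x = 14 or x = 1, giving (14, −23) and (1, 16).

(1, 16) and (14, −23)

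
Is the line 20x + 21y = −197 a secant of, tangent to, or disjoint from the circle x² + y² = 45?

d² = (20·0 + 21·0 − (−197))²/841 = 38809/841; r² = 45.
Since d² > r², the line lies outside the circle.

disjoint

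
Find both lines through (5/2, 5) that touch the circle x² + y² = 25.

A line y − (5) = m(x − (5/2)) is tangent when its distance from (0, 0) is 5:
[m·(−5/2) − (−5)]² = 25(m² + 1)
3m² + 4m = 0, so m = 0 or m = −4/3.
With m = 0: y = 5. With m = −4/3: 4x + 3y = 25.

y = 5 and 4x + 3y = 25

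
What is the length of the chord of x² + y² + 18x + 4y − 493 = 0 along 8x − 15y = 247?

Express y = (−247 + 8x)/15 and substitute into the circle:
289x² + 578x − 64736 = 0  ⟹  x² + 2x − 224 = 0
x = 14 or x = −16, giving (14, −9) and (−16, −25).
Chord length = distance between (14, −9) and (−16, −25) = √1156 = 34.

34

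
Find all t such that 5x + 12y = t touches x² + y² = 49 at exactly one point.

Tangency holds when the distance from the centre (0, 0) to the line equals the radius 7:
|5·0 + 12·0 − t| / √169 = 7
|t| = 7·13, so t = 91 or t = −91.

t = −91 or t = 91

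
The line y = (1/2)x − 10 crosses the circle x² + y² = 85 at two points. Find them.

(2, −9) and (6, −7)

From the line, y = (−20 + x)/2. Substituting:
5x² − 40x + 60 = 0  ⟹  x² − 8x + 12 = 0
x = 6 or x = 2, giving (6, −7) and (2, −9).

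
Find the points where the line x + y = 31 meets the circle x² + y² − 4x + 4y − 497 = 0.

Substitute y = −x + 31:
2x² − 70x + 588 = 0  ⟹  x² − 35x + 294 = 0
x = 21 or x = 14, giving (21, 10) and (14, 17).

(14, 17) and (21, 10)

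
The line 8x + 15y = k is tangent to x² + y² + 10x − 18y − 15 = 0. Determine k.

The line touches the circle iff its distance from (−5, 9) is 11:
|8·(−5) + 15·9 − k| / √289 = 11
|k − (95)| = 11·17, so k = 282 or k = −92.

k = −92 or k = 282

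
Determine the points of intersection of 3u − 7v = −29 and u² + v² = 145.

From the line, v = (29 + 3u)/7. Substituting:
58u² + 174u − 6264 = 0  ⟹  u² + 3u − 108 = 0
u = 9 or u = −12, giving (9, 8) and (−12, −1).

(−12, −1) and (9, 8)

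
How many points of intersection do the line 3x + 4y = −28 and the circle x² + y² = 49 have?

2

Centre (0, 0), r² = 49. Distance² from centre to line = (28)²/25 = 784/25.
Since d² < r², the line cuts the circle twice.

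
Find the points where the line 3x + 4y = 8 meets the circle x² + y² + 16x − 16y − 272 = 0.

(−24, 20) and (8, −4)

From the line, y = (8 − 3x)/4. Substituting:
25x² + 400x − 4800 = 0  ⟹  x² + 16x − 192 = 0
x = 8 or x = −24, giving (8, −4) and (−24, 20).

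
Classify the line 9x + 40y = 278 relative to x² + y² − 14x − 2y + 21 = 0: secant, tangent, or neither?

secant

Substituting the line into the circle gives 1681x² − 26684x + 88644 = 0.
Discriminant = (−26684)² − 4·1681·(88644) = 115993600 > 0.
Two real roots: the line is a secant.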